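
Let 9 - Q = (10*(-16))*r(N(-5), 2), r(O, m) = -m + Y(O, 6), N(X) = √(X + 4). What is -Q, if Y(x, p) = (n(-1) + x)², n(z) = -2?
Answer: -169 + 640*I ≈ -169.0 + 640.0*I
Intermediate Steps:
N(X) = √(4 + X)
Y(x, p) = (-2 + x)²
r(O, m) = (-2 + O)² - m (r(O, m) = -m + (-2 + O)² = (-2 + O)² - m)
Q = -311 + 160*(-2 + I)² (Q = 9 - 10*(-16)*((-2 + √(4 - 5))² - 1*2) = 9 - (-160)*((-2 + √(-1))² - 2) = 9 - (-160)*((-2 + I)² - 2) = 9 - (-160)*(-2 + (-2 + I)²) = 9 - (320 - 160*(-2 + I)²) = 9 + (-320 + 160*(-2 + I)²) = -311 + 160*(-2 + I)² ≈ 169.0 - 640.0*I)
-Q = -(169 - 640*I) = -169 + 640*I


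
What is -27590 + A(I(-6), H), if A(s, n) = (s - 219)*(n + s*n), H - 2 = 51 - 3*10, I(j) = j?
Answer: -1715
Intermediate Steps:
H = 23 (H = 2 + (51 - 3*10) = 2 + (51 - 1*30) = 2 + (51 - 30) = 2 + 21 = 23)
A(s, n) = (-219 + s)*(n + n*s)
-27590 + A(I(-6), H) = -27590 + 23*(-219 + (-6)² - 218*(-6)) = -27590 + 23*(-219 + 36 + 1308) = -27590 + 23*1125 = -27590 + 25875 = -1715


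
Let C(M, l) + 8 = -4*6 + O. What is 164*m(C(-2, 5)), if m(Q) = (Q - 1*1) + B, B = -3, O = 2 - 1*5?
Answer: -6396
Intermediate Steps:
O = -3 (O = 2 - 5 = -3)
C(M, l) = -35 (C(M, l) = -8 + (-4*6 - 3) = -8 + (-24 - 3) = -8 - 27 = -35)
m(Q) = -4 + Q (m(Q) = (Q - 1*1) - 3 = (Q - 1) - 3 = (-1 + Q) - 3 = -4 + Q)
164*m(C(-2, 5)) = 164*(-4 - 35) = 164*(-39) = -6396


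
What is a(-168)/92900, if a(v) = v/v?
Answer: 1/92900 ≈ 1.0764e-5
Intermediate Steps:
a(v) = 1
a(-168)/92900 = 1/92900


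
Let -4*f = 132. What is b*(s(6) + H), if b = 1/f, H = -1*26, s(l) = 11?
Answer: 5/11 ≈ 0.45455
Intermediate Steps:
H = -26
f = -33 (f = -1/4*132 = -33)
b = -1/33 (b = 1/(-33) = -1/33 ≈ -0.030303)
b*(s(6) + H) = -(11 - 26)/33 = -1/33*(-15) = 5/11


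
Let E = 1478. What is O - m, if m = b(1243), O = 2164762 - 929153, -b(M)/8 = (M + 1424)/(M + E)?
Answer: 1120704475/907 ≈ 1.2356e+6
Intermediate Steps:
b(M) = -8*(1424 + M)/(1478 + M) (b(M) = -8*(M + 1424)/(M + 1478) = -8*(1424 + M)/(1478 + M))
O = 1235609
m = -7112/907 (m = 8*(-1424 - 1*1243)/(1478 + 1243) = 8*(-1424 - 1243)/2721 = 8*(1/2721)*(-2667) = -7112/907 ≈ -7.8412)
O - m = 1235609 - 1*(-7112/907) = 1235609 + 7112/907 = 1120704475/907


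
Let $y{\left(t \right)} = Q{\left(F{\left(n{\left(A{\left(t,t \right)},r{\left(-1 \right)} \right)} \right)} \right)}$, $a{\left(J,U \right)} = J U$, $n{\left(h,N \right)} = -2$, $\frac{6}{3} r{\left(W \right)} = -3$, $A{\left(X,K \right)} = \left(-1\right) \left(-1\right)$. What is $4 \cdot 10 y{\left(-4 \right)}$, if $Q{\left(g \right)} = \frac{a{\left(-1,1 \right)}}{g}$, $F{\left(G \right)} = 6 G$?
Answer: $\frac{10}{3} \approx 3.3333$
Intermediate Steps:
$A{\left(X,K \right)} = 1$
$r{\left(W \right)} = - \frac{3}{2}$ ($r{\left(W \right)} = \frac{1}{2} \left(-3\right) = - \frac{3}{2}$)
$Q{\left(g \right)} = - \frac{1}{g}$ ($Q{\left(g \right)} = \frac{\left(-1\right) 1}{g} = - \frac{1}{g}$)
$y{\left(t \right)} = \frac{1}{12}$ ($y{\left(t \right)} = - \frac{1}{6 \left(-2\right)} = - \frac{1}{-12} = \left(-1\right) \left(- \frac{1}{12}\right) = \frac{1}{12}$)
$4 \cdot 10 y{\left(-4 \right)} = 4 \cdot 10 \cdot \frac{1}{12} = 40 \cdot \frac{1}{12} = \frac{10}{3}$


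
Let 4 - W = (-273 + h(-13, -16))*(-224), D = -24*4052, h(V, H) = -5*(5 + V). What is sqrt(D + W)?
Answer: 6*I*sqrt(4151) ≈ 386.57*I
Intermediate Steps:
h(V, H) = -25 - 5*V
D = -97248
W = -52188 (W = 4 - (-273 + (-25 - 5*(-13)))*(-224) = 4 - (-273 + (-25 + 65))*(-224) = 4 - (-273 + 40)*(-224) = 4 - (-233)*(-224) = 4 - 1*52192 = 4 - 52192 = -52188)
sqrt(D + W) = sqrt(-97248 - 52188) = sqrt(-149436) = 6*I*sqrt(4151)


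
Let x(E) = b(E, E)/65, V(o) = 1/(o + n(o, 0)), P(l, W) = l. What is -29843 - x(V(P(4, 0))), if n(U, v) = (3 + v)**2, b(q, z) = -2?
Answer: -1939793/65 ≈ -29843.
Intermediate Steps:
V(o) = 1/(9 + o) (V(o) = 1/(o + (3 + 0)**2) = 1/(o + 3**2) = 1/(o + 9) = 1/(9 + o))
x(E) = -2/65
-29843 - x(V(P(4, 0))) = -29843 - 1*(-2/65) = -29843 + 2/65 = -1939793/65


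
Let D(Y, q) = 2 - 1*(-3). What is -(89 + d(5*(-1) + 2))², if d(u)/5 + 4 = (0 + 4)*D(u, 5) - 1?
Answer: -26896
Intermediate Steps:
D(Y, q) = 5 (D(Y, q) = 2 + 3 = 5)
d(u) = 75 (d(u) = -20 + 5*((0 + 4)*5 - 1) = -20 + 5*(4*5 - 1) = -20 + 5*(20 - 1) = -20 + 5*19 = -20 + 95 = 75)
-(89 + d(5*(-1) + 2))² = -(89 + 75)² = -1*164² = -1*26896 = -26896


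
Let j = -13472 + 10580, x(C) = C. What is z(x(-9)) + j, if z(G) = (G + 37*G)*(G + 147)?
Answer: -50088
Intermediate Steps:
j = -2892
z(G) = 38*G*(147 + G) (z(G) = (38*G)*(147 + G) = 38*G*(147 + G))
z(x(-9)) + j = 38*(-9)*(147 - 9) - 2892 = 38*(-9)*138 - 2892 = -47196 - 2892 = -50088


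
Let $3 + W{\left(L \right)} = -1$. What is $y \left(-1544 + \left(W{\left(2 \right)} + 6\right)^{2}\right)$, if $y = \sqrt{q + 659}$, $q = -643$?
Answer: $-6160$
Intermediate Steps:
$W{\left(L \right)} = -4$ ($W{\left(L \right)} = -3 - 1 = -4$)
$y = 4$ ($y = \sqrt{-643 + 659} = \sqrt{16} = 4$)
$y \left(-1544 + \left(W{\left(2 \right)} + 6\right)^{2}\right) = 4 \left(-1544 + \left(-4 + 6\right)^{2}\right) = 4 \left(-1544 + 2^{2}\right) = 4 \left(-1544 + 4\right) = 4 \left(-1540\right) = -6160$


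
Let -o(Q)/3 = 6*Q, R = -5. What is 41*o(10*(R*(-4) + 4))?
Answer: -177120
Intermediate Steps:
o(Q) = -18*Q
41*o(10*(R*(-4) + 4)) = 41*(-180*(-5*(-4) + 4)) = 41*(-180*(20 + 4)) = 41*(-180*24) = 41*(-18*240) = 41*(-4320) = -177120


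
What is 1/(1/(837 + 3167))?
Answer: 4004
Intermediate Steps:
1/(1/(837 + 3167)) = 1/(1/4004) = 4004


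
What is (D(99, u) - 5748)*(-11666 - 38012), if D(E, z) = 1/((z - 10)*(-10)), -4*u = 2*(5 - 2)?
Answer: 32838101882/115 ≈ 2.8555e+8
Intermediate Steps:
u = -3/2 (u = -(5 - 2)/2 = -3/2 ≈ -1.5000)
D(E, z) = 1/(100 - 10*z) (D(E, z) = 1/((-10 + z)*(-10)) = 1/(100 - 10*z))
(D(99, u) - 5748)*(-11666 - 38012) = (-1/(-100 + 10*(-3/2)) - 5748)*(-11666 - 38012) = (-1/(-100 - 15) - 5748)*(-49678) = (-1/(-115) - 5748)*(-49678) = (-1*(-1/115) - 5748)*(-49678) = (1/115 - 5748)*(-49678) = -661019/115*(-49678) = 32838101882/115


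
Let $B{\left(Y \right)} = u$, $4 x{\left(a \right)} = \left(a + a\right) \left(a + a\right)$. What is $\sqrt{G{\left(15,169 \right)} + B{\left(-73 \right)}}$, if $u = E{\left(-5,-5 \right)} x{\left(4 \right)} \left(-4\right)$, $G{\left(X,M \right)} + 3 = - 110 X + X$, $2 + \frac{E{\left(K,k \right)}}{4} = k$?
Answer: $\sqrt{154} \approx 12.41$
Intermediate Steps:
$E{\left(K,k \right)} = -8 + 4 k$
$G{\left(X,M \right)} = -3 - 109 X$ ($G{\left(X,M \right)} = -3 + \left(- 110 X + X\right) = -3 - 109 X$)
$x{\left(a \right)} = a^{2}$ ($x{\left(a \right)} = \frac{\left(a + a\right) \left(a + a\right)}{4} = \frac{2 a 2 a}{4} = \frac{4 a^{2}}{4} = a^{2}$)
$u = 1792$ ($u = \left(-8 + 4 \left(-5\right)\right) 4^{2} \left(-4\right) = \left(-8 - 20\right) 16 \left(-4\right) = \left(-28\right) 16 \left(-4\right) = \left(-448\right) \left(-4\right) = 1792$)
$B{\left(Y \right)} = 1792$
$\sqrt{G{\left(15,169 \right)} + B{\left(-73 \right)}} = \sqrt{\left(-3 - 1635\right) + 1792} = \sqrt{-1638 + 1792} = \sqrt{154}$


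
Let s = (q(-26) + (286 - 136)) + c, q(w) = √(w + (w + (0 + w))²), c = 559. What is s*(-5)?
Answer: -3545 - 5*√2678 ≈ -3803.7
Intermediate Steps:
q(w) = √(w + 4*w²) (q(w) = √(w + (w + w)²) = √(w + (2*w)²) = √(w + 4*w²))
s = 709 + √2678 (s = (√(-26*(1 + 4*(-26))) + (286 - 136)) + 559 = (√(-26*(1 - 104)) + 150) + 559 = (√(-26*(-103)) + 150) + 559 = (√2678 + 150) + 559 = (150 + √2678) + 559 = 709 + √2678 ≈ 760.75)
s*(-5) = (709 + √2678)*(-5) = -3545 - 5*√2678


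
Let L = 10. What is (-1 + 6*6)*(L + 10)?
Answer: 700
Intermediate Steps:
(-1 + 6*6)*(L + 10) = (-1 + 6*6)*(10 + 10) = (-1 + 36)*20 = 35*20 = 700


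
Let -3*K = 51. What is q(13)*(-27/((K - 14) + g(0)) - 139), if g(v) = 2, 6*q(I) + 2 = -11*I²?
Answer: 3725722/87 ≈ 42824.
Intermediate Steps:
K = -17 (K = -⅓*51 = -17)
q(I) = -⅓ - 11*I²/6 (q(I) = -⅓ + (-11*I²)/6 = -⅓ - 11*I²/6)
q(13)*(-27/((K - 14) + g(0)) - 139) = (-⅓ - 11/6*13²)*(-27/((-17 - 14) + 2) - 139) = (-⅓ - 11/6*169)*(-27/(-31 + 2) - 139) = (-⅓ - 1859/6)*(-27/(-29) - 139) = -1861*(-27*(-1/29) - 139)/6 = -1861*(27/29 - 139)/6 = -1861/6*(-4004/29) = 3725722/87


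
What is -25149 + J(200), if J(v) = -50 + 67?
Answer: -25132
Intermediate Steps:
J(v) = 17
-25149 + J(200) = -25149 + 17 = -25132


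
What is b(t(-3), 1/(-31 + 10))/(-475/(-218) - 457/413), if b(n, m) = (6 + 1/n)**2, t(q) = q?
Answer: 26019826/868941 ≈ 29.944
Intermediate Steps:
b(n, m) = (6 + 1/n)**2
b(t(-3), 1/(-31 + 10))/(-475/(-218) - 457/413) = ((1 + 6*(-3))**2/(-3)**2)/(-475/(-218) - 457/413) = ((1 - 18)**2/9)/(-475*(-1/218) - 457*1/413) = ((1/9)*(-17)**2)/(475/218 - 457/413) = ((1/9)*289)/(96549/90034) = (289/9)*(90034/96549) = 26019826/868941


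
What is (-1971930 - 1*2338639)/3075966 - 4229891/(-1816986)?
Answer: 431563114556/465748929873 ≈ 0.92660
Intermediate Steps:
(-1971930 - 1*2338639)/3075966 - 4229891/(-1816986) = (-1971930 - 2338639)*(1/3075966) - 4229891*(-1/1816986) = -4310569*1/3075966 + 4229891/1816986 = -4310569/3075966 + 4229891/1816986 = 431563114556/465748929873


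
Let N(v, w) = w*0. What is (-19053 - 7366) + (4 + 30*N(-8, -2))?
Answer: -26415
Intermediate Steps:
N(v, w) = 0
(-19053 - 7366) + (4 + 30*N(-8, -2)) = (-19053 - 7366) + (4 + 30*0) = -26419 + (4 + 0) = -26419 + 4 = -26415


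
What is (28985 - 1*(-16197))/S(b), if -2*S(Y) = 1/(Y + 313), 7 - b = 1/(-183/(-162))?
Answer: -1759025624/61 ≈ -2.8836e+7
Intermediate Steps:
b = 373/61 (b = 7 - 1/((-183/(-162))) = 7 - 1/((-183*(-1/162))) = 7 - 1/61/54 = 7 - 1*54/61 = 7 - 54/61 = 373/61 ≈ 6.1148)
S(Y) = -1/(2*(313 + Y)) (S(Y) = -1/(2*(Y + 313)) = -1/(2*(313 + Y)))
(28985 - 1*(-16197))/S(b) = (28985 - 1*(-16197))/((-1/(626 + 2*(373/61)))) = (28985 + 16197)/((-1/(626 + 746/61))) = 45182/((-1/38932/61)) = 45182/((-1*61/38932)) = 45182/(-61/38932) = 45182*(-38932/61) = -1759025624/61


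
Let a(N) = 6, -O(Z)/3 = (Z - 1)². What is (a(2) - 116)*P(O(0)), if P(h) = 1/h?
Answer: 110/3 ≈ 36.667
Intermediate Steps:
O(Z) = -3*(-1 + Z)² (O(Z) = -3*(Z - 1)² = -3*(-1 + Z)²)
(a(2) - 116)*P(O(0)) = (6 - 116)/((-3*(-1 + 0)²)) = -110/((-3*(-1)²)) = -110/((-3*1)) = -110/(-3) = -110*(-⅓) = 110/3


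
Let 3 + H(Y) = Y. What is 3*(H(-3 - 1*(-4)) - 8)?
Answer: -30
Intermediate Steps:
H(Y) = -3 + Y
3*(H(-3 - 1*(-4)) - 8) = 3*((-3 + (-3 - 1*(-4))) - 8) = 3*((-3 + (-3 + 4)) - 8) = 3*((-3 + 1) - 8) = 3*(-2 - 8) = 3*(-10) = -30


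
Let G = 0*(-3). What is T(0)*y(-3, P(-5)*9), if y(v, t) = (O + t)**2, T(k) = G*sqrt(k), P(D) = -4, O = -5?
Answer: 0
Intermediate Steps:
G = 0
T(k) = 0 (T(k) = 0*sqrt(k) = 0)
y(v, t) = (-5 + t)**2
T(0)*y(-3, P(-5)*9) = 0*(-5 - 4*9)**2 = 0*(-5 - 36)**2 = 0*(-41)**2 = 0*1681 = 0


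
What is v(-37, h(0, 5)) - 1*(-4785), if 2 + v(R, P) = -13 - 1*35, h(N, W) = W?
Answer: 4735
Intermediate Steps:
v(R, P) = -50 (v(R, P) = -2 + (-13 - 1*35) = -2 + (-13 - 35) = -2 - 48 = -50)
v(-37, h(0, 5)) - 1*(-4785) = -50 - 1*(-4785) = -50 + 4785 = 4735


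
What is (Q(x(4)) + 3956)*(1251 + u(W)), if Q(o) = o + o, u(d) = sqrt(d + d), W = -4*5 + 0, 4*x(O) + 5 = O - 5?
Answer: 4945203 + 7906*I*sqrt(10) ≈ 4.9452e+6 + 25001.0*I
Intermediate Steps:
x(O) = -5/2 + O/4 (x(O) = -5/4 + (O - 5)/4 = -5/4 + (-5 + O)/4 = -5/4 + (-5/4 + O/4) = -5/2 + O/4)
W = -20 (W = -20 + 0 = -20)
u(d) = sqrt(2)*sqrt(d) (u(d) = sqrt(2*d) = sqrt(2)*sqrt(d))
Q(o) = 2*o
(Q(x(4)) + 3956)*(1251 + u(W)) = (2*(-5/2 + (1/4)*4) + 3956)*(1251 + sqrt(2)*sqrt(-20)) = (2*(-5/2 + 1) + 3956)*(1251 + sqrt(2)*(2*I*sqrt(5))) = (2*(-3/2) + 3956)*(1251 + 2*I*sqrt(10)) = (-3 + 3956)*(1251 + 2*I*sqrt(10)) = 3953*(1251 + 2*I*sqrt(10)) = 4945203 + 7906*I*sqrt(10)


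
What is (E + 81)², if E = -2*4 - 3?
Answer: 4900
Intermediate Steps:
E = -11 (E = -8 - 3 = -11)
(E + 81)² = (-11 + 81)² = 70² = 4900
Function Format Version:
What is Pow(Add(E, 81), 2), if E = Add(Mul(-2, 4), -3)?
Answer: 4900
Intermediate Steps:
E = -11 (E = Add(-8, -3) = -11)
Pow(Add(E, 81), 2) = Pow(Add(-11, 81), 2) = Pow(70, 2) = 4900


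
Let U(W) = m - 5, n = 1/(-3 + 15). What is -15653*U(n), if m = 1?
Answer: 62612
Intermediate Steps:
n = 1/12 ≈ 0.083333
U(W) = -4 (U(W) = 1 - 5 = -4)
-15653*U(n) = -15653*(-4) = 62612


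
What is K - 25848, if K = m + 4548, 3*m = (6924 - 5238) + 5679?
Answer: -18845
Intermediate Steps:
m = 2455 (m = ((6924 - 5238) + 5679)/3 = (1686 + 5679)/3 = (⅓)*7365 = 2455)
K = 7003 (K = 2455 + 4548 = 7003)
K - 25848 = 7003 - 25848 = -18845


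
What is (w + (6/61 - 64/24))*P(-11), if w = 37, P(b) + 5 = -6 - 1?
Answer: -25204/61 ≈ -413.18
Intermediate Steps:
P(b) = -12 (P(b) = -5 + (-6 - 1) = -5 - 7 = -12)
(w + (6/61 - 64/24))*P(-11) = (37 + (6/61 - 64/24))*(-12) = (37 + (6*(1/61) - 64*1/24))*(-12) = (37 + (6/61 - 8/3))*(-12) = (37 - 470/183)*(-12) = (6301/183)*(-12) = -25204/61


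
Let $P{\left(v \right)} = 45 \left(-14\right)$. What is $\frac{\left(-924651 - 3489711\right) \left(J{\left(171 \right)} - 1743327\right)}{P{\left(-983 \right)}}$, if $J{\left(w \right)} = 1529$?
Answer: $- \frac{1281487817146}{105} \approx -1.2205 \cdot 10^{10}$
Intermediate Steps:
$P{\left(v \right)} = -630$
$\frac{\left(-924651 - 3489711\right) \left(J{\left(171 \right)} - 1743327\right)}{P{\left(-983 \right)}} = \frac{\left(-924651 - 3489711\right) \left(1529 - 1743327\right)}{-630} = \left(-924651 - 3489711\right) \left(-1741798\right) \left(- \frac{1}{630}\right) = \left(-4414362\right) \left(-1741798\right) \left(- \frac{1}{630}\right) = 7688926902876 \left(- \frac{1}{630}\right) = - \frac{1281487817146}{105}$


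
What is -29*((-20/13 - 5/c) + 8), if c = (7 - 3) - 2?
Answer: -2987/26 ≈ -114.88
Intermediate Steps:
c = 2 (c = 4 - 2 = 2)
-29*((-20/13 - 5/c) + 8) = -29*((-20/13 - 5/2) + 8) = -29*(-105/26 + 8) = -29*103/26 = -2987/26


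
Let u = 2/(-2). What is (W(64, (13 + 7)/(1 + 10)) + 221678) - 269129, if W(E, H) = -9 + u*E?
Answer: -47524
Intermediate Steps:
u = -1 (u = 2*(-1/2) = -1)
W(E, H) = -9 - E
(W(64, (13 + 7)/(1 + 10)) + 221678) - 269129 = ((-9 - 1*64) + 221678) - 269129 = ((-9 - 64) + 221678) - 269129 = (-73 + 221678) - 269129 = 221605 - 269129 = -47524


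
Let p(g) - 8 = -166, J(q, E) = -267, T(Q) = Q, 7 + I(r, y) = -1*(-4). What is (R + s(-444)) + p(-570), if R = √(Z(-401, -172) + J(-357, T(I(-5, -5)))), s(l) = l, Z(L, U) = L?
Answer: -602 + 2*I*√167 ≈ -602.0 + 25.846*I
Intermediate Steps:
I(r, y) = -3 (I(r, y) = -7 - 1*(-4) = -7 + 4 = -3)
p(g) = -158 (p(g) = 8 - 166 = -158)
R = 2*I*√167 (R = √(-401 - 267) = √(-668) = 2*I*√167 ≈ 25.846*I)
(R + s(-444)) + p(-570) = (2*I*√167 - 444) - 158 = (-444 + 2*I*√167) - 158 = -602 + 2*I*√167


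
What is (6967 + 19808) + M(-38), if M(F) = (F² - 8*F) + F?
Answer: 28485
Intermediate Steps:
M(F) = F² - 7*F
(6967 + 19808) + M(-38) = (6967 + 19808) - 38*(-7 - 38) = 26775 - 38*(-45) = 26775 + 1710 = 28485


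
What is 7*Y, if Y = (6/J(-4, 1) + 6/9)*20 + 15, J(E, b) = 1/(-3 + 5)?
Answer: 5635/3 ≈ 1878.3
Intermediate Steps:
J(E, b) = 1/2
Y = 805/3 (Y = (6/(1/2) + 6/9)*20 + 15 = (6*2 + 6*(1/9))*20 + 15 = (12 + 2/3)*20 + 15 = (38/3)*20 + 15 = 760/3 + 15 = 805/3 ≈ 268.33)
7*Y = 7*(805/3) = 5635/3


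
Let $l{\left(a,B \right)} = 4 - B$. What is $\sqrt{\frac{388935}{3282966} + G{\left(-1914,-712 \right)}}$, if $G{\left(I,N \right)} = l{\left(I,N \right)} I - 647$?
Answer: $\frac{i \sqrt{182434788946533986}}{364774} \approx 1170.9 i$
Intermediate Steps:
$G{\left(I,N \right)} = -647 + I \left(4 - N\right)$ ($G{\left(I,N \right)} = \left(4 - N\right) I - 647 = I \left(4 - N\right) - 647 = -647 + I \left(4 - N\right)$)
$\sqrt{\frac{388935}{3282966} + G{\left(-1914,-712 \right)}} = \sqrt{\frac{388935}{3282966} - \left(647 - 1914 \left(-4 - 712\right)\right)} = \sqrt{388935 \cdot \frac{1}{3282966} - \left(647 - -1370424\right)} = \sqrt{\frac{43215}{364774} - 1371071} = \sqrt{- \frac{500131009739}{364774}} = \frac{i \sqrt{182434788946533986}}{364774}$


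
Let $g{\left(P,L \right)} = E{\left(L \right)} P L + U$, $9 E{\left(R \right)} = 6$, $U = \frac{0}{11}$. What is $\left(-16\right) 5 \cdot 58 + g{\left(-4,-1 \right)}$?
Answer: $- \frac{13912}{3} \approx -4637.3$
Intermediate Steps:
$U = 0$ ($U = 0 \cdot \frac{1}{11} = 0$)
$E{\left(R \right)} = \frac{2}{3}$ ($E{\left(R \right)} = \frac{1}{9} \cdot 6 = \frac{2}{3}$)
$g{\left(P,L \right)} = \frac{2 L P}{3}$ ($g{\left(P,L \right)} = \frac{2 P}{3} L + 0 = \frac{2 L P}{3} + 0 = \frac{2 L P}{3}$)
$\left(-16\right) 5 \cdot 58 + g{\left(-4,-1 \right)} = \left(-16\right) 5 \cdot 58 + \frac{2}{3} \left(-1\right) \left(-4\right) = \left(-80\right) 58 + \frac{8}{3} = -4640 + \frac{8}{3} = - \frac{13912}{3}$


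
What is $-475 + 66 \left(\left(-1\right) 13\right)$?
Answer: $-1333$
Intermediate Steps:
$-475 + 66 \left(\left(-1\right) 13\right) = -475 + 66 \left(-13\right) = -475 - 858 = -1333$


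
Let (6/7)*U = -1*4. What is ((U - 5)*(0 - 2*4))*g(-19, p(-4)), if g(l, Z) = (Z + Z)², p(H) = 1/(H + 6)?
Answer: 232/3 ≈ 77.333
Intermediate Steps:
U = -14/3 (U = 7*(-1*4)/6 = (7/6)*(-4) = -14/3 ≈ -4.6667)
p(H) = 1/(6 + H)
g(l, Z) = 4*Z² (g(l, Z) = (2*Z)² = 4*Z²)
((U - 5)*(0 - 2*4))*g(-19, p(-4)) = ((-14/3 - 5)*(0 - 2*4))*(4*(1/(6 - 4))²) = (-29*(0 - 8)/3)*(4*(1/2)²) = (-29/3*(-8))*(4*(½)²) = 232*(4*(¼))/3 = (232/3)*1 = 232/3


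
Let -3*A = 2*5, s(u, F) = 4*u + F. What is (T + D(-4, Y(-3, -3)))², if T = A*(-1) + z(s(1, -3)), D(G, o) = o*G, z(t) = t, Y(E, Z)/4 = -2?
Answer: 11881/9 ≈ 1320.1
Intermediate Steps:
Y(E, Z) = -8 (Y(E, Z) = 4*(-2) = -8)
s(u, F) = F + 4*u
D(G, o) = G*o
A = -10/3 (A = -2*5/3 = -⅓*10 = -10/3 ≈ -3.3333)
T = 13/3 (T = -10/3*(-1) + (-3 + 4*1) = 10/3 + (-3 + 4) = 10/3 + 1 = 13/3 ≈ 4.3333)
(T + D(-4, Y(-3, -3)))² = (13/3 - 4*(-8))² = (13/3 + 32)² = (109/3)² = 11881/9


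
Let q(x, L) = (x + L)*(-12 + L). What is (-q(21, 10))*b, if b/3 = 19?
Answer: 3534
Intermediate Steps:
b = 57 (b = 3*19 = 57)
q(x, L) = (-12 + L)*(L + x) (q(x, L) = (L + x)*(-12 + L) = (-12 + L)*(L + x))
(-q(21, 10))*b = -(10**2 - 12*10 - 12*21 + 10*21)*57 = -(100 - 120 - 252 + 210)*57 = -1*(-62)*57 = 62*57 = 3534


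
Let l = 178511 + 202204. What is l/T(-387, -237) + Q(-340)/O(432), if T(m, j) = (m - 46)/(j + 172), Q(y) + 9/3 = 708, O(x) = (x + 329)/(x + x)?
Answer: 19095816435/329513 ≈ 57952.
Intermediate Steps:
O(x) = (329 + x)/(2*x) (O(x) = (329 + x)/((2*x)) = (329 + x)*(1/(2*x)) = (329 + x)/(2*x))
Q(y) = 705 (Q(y) = -3 + 708 = 705)
l = 380715
T(m, j) = (-46 + m)/(172 + j)
l/T(-387, -237) + Q(-340)/O(432) = 380715/(((-46 - 387)/(172 - 237))) + 705/(((½)*(329 + 432)/432)) = 380715/((-433/(-65))) + 705/(((½)*(1/432)*761)) = 380715/((-1/65*(-433))) + 705/(761/864) = 380715/(433/65) + 705*(864/761) = 380715*(65/433) + 609120/761 = 24746475/433 + 609120/761 = 19095816435/329513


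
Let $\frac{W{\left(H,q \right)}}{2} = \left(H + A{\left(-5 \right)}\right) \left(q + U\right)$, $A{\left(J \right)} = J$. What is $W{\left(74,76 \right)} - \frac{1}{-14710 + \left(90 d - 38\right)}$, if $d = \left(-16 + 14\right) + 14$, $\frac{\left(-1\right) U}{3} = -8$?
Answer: $\frac{188618401}{13668} \approx 13800.0$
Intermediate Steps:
$U = 24$ ($U = \left(-3\right) \left(-8\right) = 24$)
$d = 12$ ($d = -2 + 14 = 12$)
$W{\left(H,q \right)} = 2 \left(-5 + H\right) \left(24 + q\right)$ ($W{\left(H,q \right)} = 2 \left(H - 5\right) \left(q + 24\right) = 2 \left(-5 + H\right) \left(24 + q\right)$)
$W{\left(74,76 \right)} - \frac{1}{-14710 + \left(90 d - 38\right)} = \left(-240 - 760 + 48 \cdot 74 + 2 \cdot 74 \cdot 76\right) - \frac{1}{-14710 + \left(90 \cdot 12 - 38\right)} = \left(-240 - 760 + 3552 + 11248\right) - \frac{1}{-14710 + \left(1080 - 38\right)} = 13800 - \frac{1}{-14710 + 1042} = 13800 - \frac{1}{-13668} = 13800 - - \frac{1}{13668} = 13800 + \frac{1}{13668} = \frac{188618401}{13668}$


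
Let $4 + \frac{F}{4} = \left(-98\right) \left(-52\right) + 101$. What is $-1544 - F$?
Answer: $-22316$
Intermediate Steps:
$F = 20772$ ($F = -16 + 4 \left(\left(-98\right) \left(-52\right) + 101\right) = -16 + 4 \left(5096 + 101\right) = -16 + 4 \cdot 5197 = -16 + 20788 = 20772$)
$-1544 - F = -1544 - 20772 = -22316$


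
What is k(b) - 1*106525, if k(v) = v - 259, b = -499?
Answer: -107283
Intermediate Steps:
k(v) = -259 + v
k(b) - 1*106525 = (-259 - 499) - 1*106525 = -758 - 106525 = -107283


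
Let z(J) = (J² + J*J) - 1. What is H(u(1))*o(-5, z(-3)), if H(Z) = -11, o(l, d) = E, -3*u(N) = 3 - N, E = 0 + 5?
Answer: -55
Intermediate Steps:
E = 5
u(N) = -1 + N/3 (u(N) = -(3 - N)/3 = -1 + N/3)
z(J) = -1 + 2*J² (z(J) = (J² + J²) - 1 = 2*J² - 1 = -1 + 2*J²)
o(l, d) = 5
H(u(1))*o(-5, z(-3)) = -11*5 = -55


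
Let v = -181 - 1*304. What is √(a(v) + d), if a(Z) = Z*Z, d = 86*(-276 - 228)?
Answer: √191881 ≈ 438.04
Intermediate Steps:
v = -485 (v = -181 - 304 = -485)
d = -43344 (d = 86*(-504) = -43344)
a(Z) = Z²
√(a(v) + d) = √((-485)² - 43344) = √(235225 - 43344) = √191881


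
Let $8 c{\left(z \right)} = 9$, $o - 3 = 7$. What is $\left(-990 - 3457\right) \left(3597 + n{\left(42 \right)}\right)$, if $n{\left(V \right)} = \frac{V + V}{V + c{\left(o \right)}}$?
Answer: $- \frac{1840519913}{115} \approx -1.6005 \cdot 10^{7}$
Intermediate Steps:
$o = 10$ ($o = 3 + 7 = 10$)
$c{\left(z \right)} = \frac{9}{8}$ ($c{\left(z \right)} = \frac{1}{8} \cdot 9 = \frac{9}{8}$)
$n{\left(V \right)} = \frac{2 V}{\frac{9}{8} + V}$ ($n{\left(V \right)} = \frac{V + V}{V + \frac{9}{8}} = \frac{2 V}{\frac{9}{8} + V}$)
$\left(-990 - 3457\right) \left(3597 + n{\left(42 \right)}\right) = \left(-990 - 3457\right) \left(3597 + 16 \cdot 42 \frac{1}{9 + 8 \cdot 42}\right) = - 4447 \left(3597 + 16 \cdot 42 \frac{1}{9 + 336}\right) = - 4447 \left(3597 + 16 \cdot 42 \cdot \frac{1}{345}\right) = - 4447 \left(3597 + \frac{224}{115}\right) = \left(-4447\right) \frac{413879}{115} = - \frac{1840519913}{115}$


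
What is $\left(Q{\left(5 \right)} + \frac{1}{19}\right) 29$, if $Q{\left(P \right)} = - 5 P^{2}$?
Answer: $- \frac{68846}{19} \approx -3623.5$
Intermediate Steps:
$\left(Q{\left(5 \right)} + \frac{1}{19}\right) 29 = \left(- 5 \cdot 5^{2} + \frac{1}{19}\right) 29 = \left(\left(-5\right) 25 + \frac{1}{19}\right) 29 = \left(-125 + \frac{1}{19}\right) 29 = \left(- \frac{2374}{19}\right) 29 = - \frac{68846}{19}$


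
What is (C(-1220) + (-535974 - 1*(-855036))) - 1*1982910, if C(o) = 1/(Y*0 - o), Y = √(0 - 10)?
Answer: -2029894559/1220 ≈ -1.6638e+6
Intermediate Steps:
Y = I*√10 (Y = √(-10) = I*√10 ≈ 3.1623*I)
C(o) = -1/o (C(o) = 1/((I*√10)*0 - o) = 1/(0 - o) = 1/(-o) = -1/o)
(C(-1220) + (-535974 - 1*(-855036))) - 1*1982910 = (-1/(-1220) + (-535974 - 1*(-855036))) - 1*1982910 = (-1*(-1/1220) + (-535974 + 855036)) - 1982910 = (1/1220 + 319062) - 1982910 = 389255641/1220 - 1982910 = -2029894559/1220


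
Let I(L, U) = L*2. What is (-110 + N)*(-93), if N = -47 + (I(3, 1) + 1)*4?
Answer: 11997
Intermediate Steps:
I(L, U) = 2*L
N = -19 (N = -47 + (2*3 + 1)*4 = -47 + (6 + 1)*4 = -47 + 7*4 = -47 + 28 = -19)
(-110 + N)*(-93) = (-110 - 19)*(-93) = -129*(-93) = 11997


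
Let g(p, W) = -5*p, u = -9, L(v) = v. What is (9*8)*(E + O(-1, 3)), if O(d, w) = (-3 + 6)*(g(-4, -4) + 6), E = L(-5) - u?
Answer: 5904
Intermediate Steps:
E = 4 (E = -5 - 1*(-9) = -5 + 9 = 4)
O(d, w) = 78 (O(d, w) = (-3 + 6)*(-5*(-4) + 6) = 3*(20 + 6) = 3*26 = 78)
(9*8)*(E + O(-1, 3)) = (9*8)*(4 + 78) = 72*82 = 5904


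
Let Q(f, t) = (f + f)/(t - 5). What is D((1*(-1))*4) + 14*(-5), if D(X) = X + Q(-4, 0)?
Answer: -362/5 ≈ -72.400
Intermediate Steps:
Q(f, t) = 2*f/(-5 + t) (Q(f, t) = (2*f)/(-5 + t) = 2*f/(-5 + t))
D(X) = 8/5 + X (D(X) = X + 2*(-4)/(-5 + 0) = X + 2*(-4)/(-5) = X + 2*(-4)*(-⅕) = X + 8/5 = 8/5 + X)
D((1*(-1))*4) + 14*(-5) = (8/5 + (1*(-1))*4) + 14*(-5) = (8/5 - 1*4) - 70 = (8/5 - 4) - 70 = -12/5 - 70 = -362/5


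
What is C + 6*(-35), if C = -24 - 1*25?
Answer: -259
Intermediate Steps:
C = -49 (C = -24 - 25 = -49)
C + 6*(-35) = -49 + 6*(-35) = -49 - 210 = -259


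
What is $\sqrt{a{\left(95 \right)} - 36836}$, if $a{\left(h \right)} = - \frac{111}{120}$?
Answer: $\frac{i \sqrt{14734770}}{20} \approx 191.93 i$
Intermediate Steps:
$a{\left(h \right)} = - \frac{37}{40}$ ($a{\left(h \right)} = \left(-111\right) \frac{1}{120} = - \frac{37}{40}$)
$\sqrt{a{\left(95 \right)} - 36836} = \sqrt{- \frac{37}{40} - 36836} = \sqrt{- \frac{1473477}{40}} = \frac{i \sqrt{14734770}}{20}$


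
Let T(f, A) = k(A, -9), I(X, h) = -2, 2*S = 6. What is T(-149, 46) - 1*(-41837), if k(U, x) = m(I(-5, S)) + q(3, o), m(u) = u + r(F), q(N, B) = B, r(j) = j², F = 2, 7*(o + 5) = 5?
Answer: 292843/7 ≈ 41835.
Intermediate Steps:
o = -30/7 (o = -5 + (⅐)*5 = -5 + 5/7 = -30/7 ≈ -4.2857)
S = 3 (S = (½)*6 = 3)
m(u) = 4 + u (m(u) = u + 2² = u + 4 = 4 + u)
k(U, x) = -16/7 (k(U, x) = (4 - 2) - 30/7 = 2 - 30/7 = -16/7)
T(f, A) = -16/7
T(-149, 46) - 1*(-41837) = -16/7 - 1*(-41837) = -16/7 + 41837 = 292843/7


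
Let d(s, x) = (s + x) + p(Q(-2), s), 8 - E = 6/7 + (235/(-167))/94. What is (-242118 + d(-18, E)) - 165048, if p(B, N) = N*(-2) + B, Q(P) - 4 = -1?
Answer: -951888275/2338 ≈ -4.0714e+5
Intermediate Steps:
Q(P) = 3 (Q(P) = 4 - 1 = 3)
E = 16735/2338 (E = 8 - (6/7 + (235/(-167))/94) = 8 - (6*(⅐) + (235*(-1/167))*(1/94)) = 8 - (6/7 - 235/167*1/94) = 8 - (6/7 - 5/334) = 8 - 1*1969/2338 = 8 - 1969/2338 = 16735/2338 ≈ 7.1578)
p(B, N) = B - 2*N (p(B, N) = -2*N + B = B - 2*N)
d(s, x) = 3 + x - s (d(s, x) = (s + x) + (3 - 2*s) = 3 + x - s)
(-242118 + d(-18, E)) - 165048 = (-242118 + (3 + 16735/2338 - 1*(-18))) - 165048 = (-242118 + (3 + 16735/2338 + 18)) - 165048 = (-242118 + 65833/2338) - 165048 = -566006051/2338 - 165048 = -951888275/2338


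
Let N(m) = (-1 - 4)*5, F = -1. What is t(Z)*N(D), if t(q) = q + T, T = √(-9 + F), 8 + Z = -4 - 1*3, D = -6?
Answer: 375 - 25*I*√10 ≈ 375.0 - 79.057*I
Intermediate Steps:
Z = -15 (Z = -8 + (-4 - 1*3) = -8 + (-4 - 3) = -8 - 7 = -15)
T = I*√10 (T = √(-9 - 1) = √(-10) = I*√10 ≈ 3.1623*I)
t(q) = q + I*√10
N(m) = -25 (N(m) = -5*5 = -25)
t(Z)*N(D) = (-15 + I*√10)*(-25) = 375 - 25*I*√10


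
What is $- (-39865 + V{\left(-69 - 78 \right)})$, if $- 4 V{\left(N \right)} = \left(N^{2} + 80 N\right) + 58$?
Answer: $\frac{169367}{4} \approx 42342.0$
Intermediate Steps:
$V{\left(N \right)} = - \frac{29}{2} - 20 N - \frac{N^{2}}{4}$ ($V{\left(N \right)} = - \frac{\left(N^{2} + 80 N\right) + 58}{4} = - \frac{58 + N^{2} + 80 N}{4} = - \frac{29}{2} - 20 N - \frac{N^{2}}{4}$)
$- (-39865 + V{\left(-69 - 78 \right)}) = - (-39865 - \left(\frac{29}{2} + 20 \left(-69 - 78\right) + \frac{\left(-69 - 78\right)^{2}}{4}\right)) = - (-39865 - \left(- \frac{5851}{2} + \frac{21609}{4}\right)) = - (-39865 - \frac{9907}{4}) = \left(-1\right) \left(- \frac{169367}{4}\right) = \frac{169367}{4}$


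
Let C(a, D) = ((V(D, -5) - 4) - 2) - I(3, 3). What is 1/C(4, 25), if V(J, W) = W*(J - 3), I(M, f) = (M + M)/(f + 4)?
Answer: -7/818 ≈ -0.0085575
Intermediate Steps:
I(M, f) = 2*M/(4 + f) (I(M, f) = (2*M)/(4 + f) = 2*M/(4 + f))
V(J, W) = W*(-3 + J)
C(a, D) = 57/7 - 5*D (C(a, D) = ((-5*(-3 + D) - 4) - 2) - 2*3/(4 + 3) = (((15 - 5*D) - 4) - 2) - 2*3/7 = ((11 - 5*D) - 2) - 2*3/7 = (9 - 5*D) - 1*6/7 = (9 - 5*D) - 6/7 = 57/7 - 5*D)
1/C(4, 25) = 1/(57/7 - 5*25) = 1/(57/7 - 125) = 1/(-818/7) = -7/818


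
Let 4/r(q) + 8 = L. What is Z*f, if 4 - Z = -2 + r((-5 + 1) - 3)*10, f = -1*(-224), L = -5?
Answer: 26432/13 ≈ 2033.2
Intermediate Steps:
r(q) = -4/13 (r(q) = 4/(-8 - 5) = 4/(-13) = 4*(-1/13) = -4/13)
f = 224
Z = 118/13 (Z = 4 - (-2 - 4/13*10) = 4 - (-2 - 40/13) = 4 - 1*(-66/13) = 4 + 66/13 = 118/13 ≈ 9.0769)
Z*f = (118/13)*224 = 26432/13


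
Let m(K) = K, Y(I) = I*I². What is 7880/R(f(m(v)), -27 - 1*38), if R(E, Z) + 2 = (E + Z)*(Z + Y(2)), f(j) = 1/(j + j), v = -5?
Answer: 78800/37087 ≈ 2.1247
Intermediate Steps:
Y(I) = I³
f(j) = 1/(2*j)
R(E, Z) = -2 + (8 + Z)*(E + Z) (R(E, Z) = -2 + (E + Z)*(Z + 2³) = -2 + (E + Z)*(Z + 8) = -2 + (E + Z)*(8 + Z) = -2 + (8 + Z)*(E + Z))
7880/R(f(m(v)), -27 - 1*38) = 7880/(-2 + (-27 - 1*38)² + 8*((½)/(-5)) + 8*(-27 - 1*38) + ((½)/(-5))*(-27 - 1*38)) = 7880/(-2 + (-27 - 38)² + 8*((½)*(-⅕)) + 8*(-27 - 38) + ((½)*(-⅕))*(-27 - 38)) = 7880/(-2 + (-65)² + 8*(-⅒) + 8*(-65) - ⅒*(-65)) = 7880/(-2 + 4225 - ⅘ - 520 + 13/2) = 7880/(37087/10) = 7880*(10/37087) = 78800/37087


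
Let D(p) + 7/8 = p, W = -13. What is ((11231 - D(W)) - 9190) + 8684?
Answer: 85911/8 ≈ 10739.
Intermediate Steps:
D(p) = -7/8 + p
((11231 - D(W)) - 9190) + 8684 = ((11231 - (-7/8 - 13)) - 9190) + 8684 = ((11231 - 1*(-111/8)) - 9190) + 8684 = ((11231 + 111/8) - 9190) + 8684 = (89959/8 - 9190) + 8684 = 16439/8 + 8684 = 85911/8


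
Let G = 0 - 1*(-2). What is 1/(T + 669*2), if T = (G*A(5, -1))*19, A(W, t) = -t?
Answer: 1/1376 ≈ 0.00072674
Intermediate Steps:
G = 2 (G = 0 + 2 = 2)
T = 38 (T = (2*(-1*(-1)))*19 = (2*1)*19 = 2*19 = 38)
1/(T + 669*2) = 1/(38 + 669*2) = 1/(38 + 1338) = 1/1376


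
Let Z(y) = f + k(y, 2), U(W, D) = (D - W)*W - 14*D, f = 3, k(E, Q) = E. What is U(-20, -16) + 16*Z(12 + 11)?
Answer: 560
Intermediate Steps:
U(W, D) = -14*D + W*(D - W) (U(W, D) = W*(D - W) - 14*D = -14*D + W*(D - W))
Z(y) = 3 + y
U(-20, -16) + 16*Z(12 + 11) = (-1*(-20)² - 14*(-16) - 16*(-20)) + 16*(3 + (12 + 11)) = (-1*400 + 224 + 320) + 16*(3 + 23) = (-400 + 224 + 320) + 16*26 = 144 + 416 = 560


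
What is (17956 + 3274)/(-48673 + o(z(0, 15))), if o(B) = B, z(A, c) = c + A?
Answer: -10615/24329 ≈ -0.43631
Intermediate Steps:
z(A, c) = A + c
(17956 + 3274)/(-48673 + o(z(0, 15))) = (17956 + 3274)/(-48673 + (0 + 15)) = 21230/(-48673 + 15) = 21230/(-48658) = 21230*(-1/48658) = -10615/24329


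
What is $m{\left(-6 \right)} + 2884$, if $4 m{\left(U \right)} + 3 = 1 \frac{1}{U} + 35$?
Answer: $\frac{69407}{24} \approx 2892.0$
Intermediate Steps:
$m{\left(U \right)} = 8 + \frac{1}{4 U}$ ($m{\left(U \right)} = - \frac{3}{4} + \frac{1 \frac{1}{U} + 35}{4} = - \frac{3}{4} + \frac{\frac{1}{U} + 35}{4} = - \frac{3}{4} + \frac{35 + \frac{1}{U}}{4} = - \frac{3}{4} + \left(\frac{35}{4} + \frac{1}{4 U}\right) = 8 + \frac{1}{4 U}$)
$m{\left(-6 \right)} + 2884 = \left(8 + \frac{1}{4 \left(-6\right)}\right) + 2884 = \left(8 + \frac{1}{4} \left(- \frac{1}{6}\right)\right) + 2884 = \left(8 - \frac{1}{24}\right) + 2884 = \frac{191}{24} + 2884 = \frac{69407}{24}$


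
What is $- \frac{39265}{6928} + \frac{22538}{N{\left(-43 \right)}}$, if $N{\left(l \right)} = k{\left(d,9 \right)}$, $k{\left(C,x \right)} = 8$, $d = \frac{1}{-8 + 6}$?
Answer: $\frac{19478643}{6928} \approx 2811.6$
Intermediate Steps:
$d = - \frac{1}{2}$ ($d = \frac{1}{-2} = - \frac{1}{2} \approx -0.5$)
$N{\left(l \right)} = 8$
$- \frac{39265}{6928} + \frac{22538}{N{\left(-43 \right)}} = - \frac{39265}{6928} + \frac{22538}{8} = \left(-39265\right) \frac{1}{6928} + 22538 \cdot \frac{1}{8} = - \frac{39265}{6928} + \frac{11269}{4} = \frac{19478643}{6928}$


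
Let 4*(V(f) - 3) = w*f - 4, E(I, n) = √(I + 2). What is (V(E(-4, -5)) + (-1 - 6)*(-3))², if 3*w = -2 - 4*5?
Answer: 9401/18 - 253*I*√2/3 ≈ 522.28 - 119.27*I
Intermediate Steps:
E(I, n) = √(2 + I)
w = -22/3 (w = (-2 - 4*5)/3 = (-2 - 20)/3 = (⅓)*(-22) = -22/3 ≈ -7.3333)
V(f) = 2 - 11*f/6 (V(f) = 3 + (-22*f/3 - 4)/4 = 3 + (-4 - 22*f/3)/4 = 3 + (-1 - 11*f/6) = 2 - 11*f/6)
(V(E(-4, -5)) + (-1 - 6)*(-3))² = ((2 - 11*√(2 - 4)/6) + (-1 - 6)*(-3))² = ((2 - 11*I*√2/6) - 7*(-3))² = ((2 - 11*I*√2/6) + 21)² = (23 - 11*I*√2/6)²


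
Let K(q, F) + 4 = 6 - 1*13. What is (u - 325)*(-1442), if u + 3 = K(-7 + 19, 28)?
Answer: 488838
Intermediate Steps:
K(q, F) = -11 (K(q, F) = -4 + (6 - 1*13) = -4 + (6 - 13) = -4 - 7 = -11)
u = -14 (u = -3 - 11 = -14)
(u - 325)*(-1442) = (-14 - 325)*(-1442) = -339*(-1442) = 488838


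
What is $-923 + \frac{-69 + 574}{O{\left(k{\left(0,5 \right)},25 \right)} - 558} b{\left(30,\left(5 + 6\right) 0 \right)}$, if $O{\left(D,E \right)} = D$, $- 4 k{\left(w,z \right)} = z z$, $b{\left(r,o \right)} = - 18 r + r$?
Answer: $- \frac{1053011}{2257} \approx -466.55$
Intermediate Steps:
$b{\left(r,o \right)} = - 17 r$
$k{\left(w,z \right)} = - \frac{z^{2}}{4}$ ($k{\left(w,z \right)} = - \frac{z z}{4} = - \frac{z^{2}}{4}$)
$-923 + \frac{-69 + 574}{O{\left(k{\left(0,5 \right)},25 \right)} - 558} b{\left(30,\left(5 + 6\right) 0 \right)} = -923 + \frac{-69 + 574}{- \frac{5^{2}}{4} - 558} \left(\left(-17\right) 30\right) = -923 + \frac{505}{\left(- \frac{1}{4}\right) 25 - 558} \left(-510\right) = -923 + \frac{505}{- \frac{25}{4} - 558} \left(-510\right) = -923 + \frac{505}{- \frac{2257}{4}} \left(-510\right) = -923 + 505 \left(- \frac{4}{2257}\right) \left(-510\right) = -923 - - \frac{1030200}{2257} = -923 + \frac{1030200}{2257} = - \frac{1053011}{2257}$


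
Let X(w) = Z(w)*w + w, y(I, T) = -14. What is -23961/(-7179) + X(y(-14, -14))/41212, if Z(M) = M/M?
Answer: 82273310/24655079 ≈ 3.3370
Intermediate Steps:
Z(M) = 1
X(w) = 2*w (X(w) = 1*w + w = w + w = 2*w)
-23961/(-7179) + X(y(-14, -14))/41212 = -23961/(-7179) + (2*(-14))/41212 = -23961*(-1/7179) - 28*1/41212 = 7987/2393 - 7/10303 = 82273310/24655079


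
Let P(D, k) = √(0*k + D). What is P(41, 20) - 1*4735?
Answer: -4735 + √41 ≈ -4728.6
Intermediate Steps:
P(D, k) = √D (P(D, k) = √(0 + D) = √D)
P(41, 20) - 1*4735 = √41 - 1*4735 = √41 - 4735 = -4735 + √41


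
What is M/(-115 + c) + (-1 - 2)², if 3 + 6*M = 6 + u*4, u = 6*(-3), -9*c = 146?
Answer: 21465/2362 ≈ 9.0876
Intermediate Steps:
c = -146/9 (c = -⅑*146 = -146/9 ≈ -16.222)
u = -18
M = -23/2 (M = -½ + (6 - 18*4)/6 = -½ + (6 - 72)/6 = -½ + (⅙)*(-66) = -½ - 11 = -23/2 ≈ -11.500)
M/(-115 + c) + (-1 - 2)² = -23/(2*(-115 - 146/9)) + (-1 - 2)² = -23/(2*(-1181/9)) + (-3)² = -23/2*(-9/1181) + 9 = 207/2362 + 9 = 21465/2362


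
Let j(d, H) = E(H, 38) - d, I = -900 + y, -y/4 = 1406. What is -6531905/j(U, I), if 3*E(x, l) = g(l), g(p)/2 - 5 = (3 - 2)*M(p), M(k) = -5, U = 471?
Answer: 6531905/471 ≈ 13868.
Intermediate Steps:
y = -5624 (y = -4*1406 = -5624)
g(p) = 0 (g(p) = 10 + 2*((3 - 2)*(-5)) = 10 + 2*(1*(-5)) = 10 + 2*(-5) = 10 - 10 = 0)
I = -6524 (I = -900 - 5624 = -6524)
E(x, l) = 0 (E(x, l) = (⅓)*0 = 0)
j(d, H) = -d (j(d, H) = 0 - d = -d)
-6531905/j(U, I) = -6531905/((-1*471)) = -6531905/(-471) = -6531905*(-1/471) = 6531905/471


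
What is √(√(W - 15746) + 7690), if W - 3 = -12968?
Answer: √(7690 + I*√28711) ≈ 87.698 + 0.9661*I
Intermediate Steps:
W = -12965 (W = 3 - 12968 = -12965)
√(√(W - 15746) + 7690) = √(√(-12965 - 15746) + 7690) = √(√(-28711) + 7690) = √(I*√28711 + 7690) = √(7690 + I*√28711)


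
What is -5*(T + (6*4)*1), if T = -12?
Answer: -60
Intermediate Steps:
-5*(T + (6*4)*1) = -5*(-12 + (6*4)*1) = -5*(-12 + 24*1) = -5*(-12 + 24) = -5*12 = -60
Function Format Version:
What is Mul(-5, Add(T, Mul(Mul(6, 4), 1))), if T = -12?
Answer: -60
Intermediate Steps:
Mul(-5, Add(T, Mul(Mul(6, 4), 1))) = Mul(-5, Add(-12, Mul(Mul(6, 4), 1))) = Mul(-5, Add(-12, Mul(24, 1))) = Mul(-5, Add(-12, 24)) = Mul(-5, 12) = -60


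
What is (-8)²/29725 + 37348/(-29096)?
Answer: -277076789/216219650 ≈ -1.2815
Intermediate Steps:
(-8)²/29725 + 37348/(-29096) = 64*(1/29725) + 37348*(-1/29096) = 64/29725 - 9337/7274 = -277076789/216219650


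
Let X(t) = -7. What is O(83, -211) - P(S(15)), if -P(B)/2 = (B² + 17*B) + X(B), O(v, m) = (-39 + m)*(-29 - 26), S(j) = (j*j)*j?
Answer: 22909736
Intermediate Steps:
S(j) = j³ (S(j) = j²*j = j³)
O(v, m) = 2145 - 55*m (O(v, m) = (-39 + m)*(-55) = 2145 - 55*m)
P(B) = 14 - 34*B - 2*B² (P(B) = -2*((B² + 17*B) - 7) = -2*(-7 + B² + 17*B) = 14 - 34*B - 2*B²)
O(83, -211) - P(S(15)) = (2145 - 55*(-211)) - (14 - 34*15³ - 2*(15³)²) = (2145 + 11605) - (14 - 34*3375 - 2*3375²) = 13750 - (14 - 114750 - 2*11390625) = 13750 - (14 - 114750 - 22781250) = 13750 - 1*(-22895986) = 13750 + 22895986 = 22909736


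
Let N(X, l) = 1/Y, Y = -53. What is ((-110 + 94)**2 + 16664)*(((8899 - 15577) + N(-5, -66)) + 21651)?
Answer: 13427170560/53 ≈ 2.5334e+8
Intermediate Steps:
N(X, l) = -1/53 (N(X, l) = 1/(-53) = -1/53)
((-110 + 94)**2 + 16664)*(((8899 - 15577) + N(-5, -66)) + 21651) = ((-110 + 94)**2 + 16664)*(((8899 - 15577) - 1/53) + 21651) = ((-16)**2 + 16664)*((-6678 - 1/53) + 21651) = (256 + 16664)*(-353935/53 + 21651) = 16920*(793568/53) = 13427170560/53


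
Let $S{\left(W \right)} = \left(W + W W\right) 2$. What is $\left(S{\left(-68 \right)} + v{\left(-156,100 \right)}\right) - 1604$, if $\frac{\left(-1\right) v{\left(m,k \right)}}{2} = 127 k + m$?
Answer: $-17580$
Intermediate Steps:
$v{\left(m,k \right)} = - 254 k - 2 m$ ($v{\left(m,k \right)} = - 2 \left(127 k + m\right) = - 2 \left(m + 127 k\right) = - 254 k - 2 m$)
$S{\left(W \right)} = 2 W + 2 W^{2}$ ($S{\left(W \right)} = \left(W + W^{2}\right) 2 = 2 W + 2 W^{2}$)
$\left(S{\left(-68 \right)} + v{\left(-156,100 \right)}\right) - 1604 = \left(2 \left(-68\right) \left(1 - 68\right) - 25088\right) - 1604 = \left(2 \left(-68\right) \left(-67\right) + \left(-25400 + 312\right)\right) - 1604 = \left(9112 - 25088\right) - 1604 = -15976 - 1604 = -17580$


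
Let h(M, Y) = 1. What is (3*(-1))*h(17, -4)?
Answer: -3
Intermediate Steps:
(3*(-1))*h(17, -4) = (3*(-1))*1 = -3*1 = -3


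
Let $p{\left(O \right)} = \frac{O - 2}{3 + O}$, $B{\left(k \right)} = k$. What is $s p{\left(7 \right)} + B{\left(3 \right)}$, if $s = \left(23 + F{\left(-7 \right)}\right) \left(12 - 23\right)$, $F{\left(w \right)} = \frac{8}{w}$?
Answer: $- \frac{1641}{14} \approx -117.21$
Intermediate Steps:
$s = - \frac{1683}{7}$ ($s = \left(23 + \frac{8}{-7}\right) \left(12 - 23\right) = \left(23 + 8 \left(- \frac{1}{7}\right)\right) \left(-11\right) = \left(23 - \frac{8}{7}\right) \left(-11\right) = \frac{153}{7} \left(-11\right) = - \frac{1683}{7} \approx -240.43$)
$p{\left(O \right)} = \frac{-2 + O}{3 + O}$
$s p{\left(7 \right)} + B{\left(3 \right)} = - \frac{1683 \frac{-2 + 7}{3 + 7}}{7} + 3 = - \frac{1683 \cdot \frac{1}{10} \cdot 5}{7} + 3 = \left(- \frac{1683}{7}\right) \frac{1}{2} + 3 = - \frac{1683}{14} + 3 = - \frac{1641}{14}$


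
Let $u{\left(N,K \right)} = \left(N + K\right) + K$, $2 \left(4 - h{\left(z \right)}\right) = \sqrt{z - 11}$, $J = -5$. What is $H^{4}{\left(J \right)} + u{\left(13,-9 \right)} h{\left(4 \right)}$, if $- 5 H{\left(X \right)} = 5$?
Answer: $-19 + \frac{5 i \sqrt{7}}{2} \approx -19.0 + 6.6144 i$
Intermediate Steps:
$h{\left(z \right)} = 4 - \frac{\sqrt{-11 + z}}{2}$ ($h{\left(z \right)} = 4 - \frac{\sqrt{z - 11}}{2} = 4 - \frac{\sqrt{-11 + z}}{2}$)
$u{\left(N,K \right)} = N + 2 K$ ($u{\left(N,K \right)} = \left(K + N\right) + K = N + 2 K$)
$H{\left(X \right)} = -1$ ($H{\left(X \right)} = \left(- \frac{1}{5}\right) 5 = -1$)
$H^{4}{\left(J \right)} + u{\left(13,-9 \right)} h{\left(4 \right)} = \left(-1\right)^{4} + \left(13 + 2 \left(-9\right)\right) \left(4 - \frac{\sqrt{-11 + 4}}{2}\right) = 1 + \left(13 - 18\right) \left(4 - \frac{\sqrt{-7}}{2}\right) = 1 - 5 \left(4 - \frac{i \sqrt{7}}{2}\right) = 1 - \left(20 - \frac{5 i \sqrt{7}}{2}\right) = -19 + \frac{5 i \sqrt{7}}{2}$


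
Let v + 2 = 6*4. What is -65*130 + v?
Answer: -8428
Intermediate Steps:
v = 22 (v = -2 + 6*4 = -2 + 24 = 22)
-65*130 + v = -65*130 + 22 = -8450 + 22 = -8428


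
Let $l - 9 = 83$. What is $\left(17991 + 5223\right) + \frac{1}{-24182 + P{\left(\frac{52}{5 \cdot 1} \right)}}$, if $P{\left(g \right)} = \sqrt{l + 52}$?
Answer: $\frac{561082379}{24170} \approx 23214.0$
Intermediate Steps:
$l = 92$ ($l = 9 + 83 = 92$)
$P{\left(g \right)} = 12$ ($P{\left(g \right)} = \sqrt{92 + 52} = \sqrt{144} = 12$)
$\left(17991 + 5223\right) + \frac{1}{-24182 + P{\left(\frac{52}{5 \cdot 1} \right)}} = \left(17991 + 5223\right) + \frac{1}{-24182 + 12} = 23214 + \frac{1}{-24170} = 23214 - \frac{1}{24170} = \frac{561082379}{24170}$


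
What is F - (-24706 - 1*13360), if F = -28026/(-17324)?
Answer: 329741705/8662 ≈ 38068.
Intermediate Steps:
F = 14013/8662 (F = -28026*(-1/17324) = 14013/8662 ≈ 1.6178)
F - (-24706 - 1*13360) = 14013/8662 - (-24706 - 1*13360) = 14013/8662 - (-24706 - 13360) = 14013/8662 - 1*(-38066) = 14013/8662 + 38066 = 329741705/8662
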